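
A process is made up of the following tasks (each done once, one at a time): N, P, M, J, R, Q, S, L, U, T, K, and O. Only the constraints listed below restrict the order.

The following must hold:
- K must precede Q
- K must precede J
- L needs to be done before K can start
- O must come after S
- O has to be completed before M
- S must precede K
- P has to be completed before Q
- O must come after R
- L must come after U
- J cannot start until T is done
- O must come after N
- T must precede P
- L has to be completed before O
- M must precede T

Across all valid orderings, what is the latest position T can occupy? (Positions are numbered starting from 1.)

Following every chain forward from T, the tasks that must come later are P, J, Q — 3 of them.
So at least 3 tasks follow T, putting T no later than position 9. That position is achievable by scheduling everything else first.

9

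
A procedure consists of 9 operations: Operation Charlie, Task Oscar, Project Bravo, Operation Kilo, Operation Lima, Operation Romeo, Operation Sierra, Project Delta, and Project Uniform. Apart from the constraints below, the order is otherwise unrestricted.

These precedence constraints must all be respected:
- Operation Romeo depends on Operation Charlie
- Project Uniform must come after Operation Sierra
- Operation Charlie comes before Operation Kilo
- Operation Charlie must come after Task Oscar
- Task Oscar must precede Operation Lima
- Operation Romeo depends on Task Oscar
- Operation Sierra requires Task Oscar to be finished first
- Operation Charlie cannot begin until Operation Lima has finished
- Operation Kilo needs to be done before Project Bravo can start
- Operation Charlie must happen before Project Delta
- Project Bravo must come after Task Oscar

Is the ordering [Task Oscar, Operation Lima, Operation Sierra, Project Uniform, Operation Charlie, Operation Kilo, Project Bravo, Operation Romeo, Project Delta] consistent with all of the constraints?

Yes

Going through the constraints one by one, each required predecessor appears earlier in the sequence than its dependent — e.g. Task Oscar (position 1) is before Operation Romeo (position 8), as required.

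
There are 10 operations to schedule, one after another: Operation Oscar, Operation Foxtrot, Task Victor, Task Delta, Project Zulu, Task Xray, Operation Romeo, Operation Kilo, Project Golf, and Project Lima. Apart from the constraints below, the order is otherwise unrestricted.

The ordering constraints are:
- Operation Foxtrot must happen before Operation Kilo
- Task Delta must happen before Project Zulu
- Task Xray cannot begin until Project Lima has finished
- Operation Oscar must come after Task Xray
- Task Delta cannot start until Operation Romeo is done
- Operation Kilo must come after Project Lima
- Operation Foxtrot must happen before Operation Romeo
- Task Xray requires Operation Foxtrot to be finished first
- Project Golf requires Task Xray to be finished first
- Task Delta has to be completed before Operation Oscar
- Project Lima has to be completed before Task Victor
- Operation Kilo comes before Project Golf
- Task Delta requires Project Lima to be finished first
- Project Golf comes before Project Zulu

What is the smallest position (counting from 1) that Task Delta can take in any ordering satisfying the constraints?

4

Every operation that must precede Task Delta has to come before it. Tracing all chains that end at Task Delta, those operations are: Operation Foxtrot, Operation Romeo, Project Lima — 3 in total.
With 3 mandatory predecessors, the earliest Task Delta can sit is position 3+1 = 4, and placing just those 3 first achieves it.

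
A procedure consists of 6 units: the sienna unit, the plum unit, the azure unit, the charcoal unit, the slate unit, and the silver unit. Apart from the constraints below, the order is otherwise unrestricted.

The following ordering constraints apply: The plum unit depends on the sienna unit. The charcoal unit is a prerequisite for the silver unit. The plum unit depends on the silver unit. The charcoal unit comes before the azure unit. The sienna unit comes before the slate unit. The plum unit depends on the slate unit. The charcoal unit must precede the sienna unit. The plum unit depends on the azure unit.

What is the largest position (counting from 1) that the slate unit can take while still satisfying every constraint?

The only unit forced after the slate unit (directly or by a chain) is the plum unit.
With 1 mandatory successor out of 6 units total, the latest slot for the slate unit is 6−1 = 5, and it's reachable by doing all non-successors before the slate unit.

5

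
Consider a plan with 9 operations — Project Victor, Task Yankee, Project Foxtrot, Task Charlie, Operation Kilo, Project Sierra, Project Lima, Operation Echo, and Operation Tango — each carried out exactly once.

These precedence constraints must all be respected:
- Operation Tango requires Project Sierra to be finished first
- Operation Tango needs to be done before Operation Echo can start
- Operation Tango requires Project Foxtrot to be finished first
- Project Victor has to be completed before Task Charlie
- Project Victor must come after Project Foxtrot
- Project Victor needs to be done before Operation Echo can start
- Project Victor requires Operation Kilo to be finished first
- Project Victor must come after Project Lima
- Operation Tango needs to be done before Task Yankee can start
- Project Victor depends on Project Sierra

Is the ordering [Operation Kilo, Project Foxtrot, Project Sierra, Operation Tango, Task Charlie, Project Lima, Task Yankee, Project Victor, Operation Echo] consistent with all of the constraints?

In the proposed order, Task Charlie appears before Project Victor.
But one of the constraints requires Project Victor before Task Charlie, so this ordering violates it.

No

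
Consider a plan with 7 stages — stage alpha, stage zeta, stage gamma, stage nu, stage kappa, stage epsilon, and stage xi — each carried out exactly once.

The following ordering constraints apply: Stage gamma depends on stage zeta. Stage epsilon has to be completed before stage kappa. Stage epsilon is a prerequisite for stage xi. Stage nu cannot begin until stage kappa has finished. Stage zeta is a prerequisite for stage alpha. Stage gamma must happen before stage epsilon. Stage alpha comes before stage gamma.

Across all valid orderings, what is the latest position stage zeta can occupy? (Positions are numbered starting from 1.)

Every stage that must follow stage zeta has to come after it. Tracing all chains starting from stage zeta, those stages are: stage alpha, stage gamma, stage nu, stage kappa, stage epsilon, stage xi — 6 in total.
With 6 mandatory successors out of 7 stages total, the latest slot for stage zeta is 7−6 = 1, and it's reachable by doing all non-successors before stage zeta.

1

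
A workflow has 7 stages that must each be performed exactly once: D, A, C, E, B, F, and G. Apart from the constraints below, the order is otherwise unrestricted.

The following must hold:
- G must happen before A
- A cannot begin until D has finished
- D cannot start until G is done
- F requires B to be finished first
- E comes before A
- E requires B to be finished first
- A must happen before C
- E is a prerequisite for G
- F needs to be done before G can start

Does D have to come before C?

Tracing the constraints gives a chain: D → A → C.
Hence D necessarily comes before C.

Yes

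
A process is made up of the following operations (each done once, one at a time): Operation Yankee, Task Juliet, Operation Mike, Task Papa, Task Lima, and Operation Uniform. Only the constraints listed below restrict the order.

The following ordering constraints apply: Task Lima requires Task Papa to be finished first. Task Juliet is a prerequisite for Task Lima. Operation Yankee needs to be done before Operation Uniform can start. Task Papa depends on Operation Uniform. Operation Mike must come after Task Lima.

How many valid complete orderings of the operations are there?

4

The operations with no prerequisites are Operation Yankee, Task Juliet; any of them can be placed first.
Enumerating by repeatedly choosing an available operation (one whose prerequisites are all placed) gives 4 distinct complete orderings.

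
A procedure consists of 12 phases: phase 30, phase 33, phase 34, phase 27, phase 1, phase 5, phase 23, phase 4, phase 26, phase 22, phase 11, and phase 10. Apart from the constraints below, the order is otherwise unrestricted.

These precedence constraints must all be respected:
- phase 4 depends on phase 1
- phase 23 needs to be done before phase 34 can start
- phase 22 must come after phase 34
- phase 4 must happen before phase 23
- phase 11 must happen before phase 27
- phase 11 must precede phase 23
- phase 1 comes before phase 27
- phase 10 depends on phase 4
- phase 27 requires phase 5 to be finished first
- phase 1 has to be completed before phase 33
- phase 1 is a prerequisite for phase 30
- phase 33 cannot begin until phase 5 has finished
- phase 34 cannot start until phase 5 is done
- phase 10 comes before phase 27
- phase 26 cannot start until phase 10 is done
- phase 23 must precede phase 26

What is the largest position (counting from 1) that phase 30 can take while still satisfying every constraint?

Phase 30 has no required successors, so nothing stops it from going last (position 12).

12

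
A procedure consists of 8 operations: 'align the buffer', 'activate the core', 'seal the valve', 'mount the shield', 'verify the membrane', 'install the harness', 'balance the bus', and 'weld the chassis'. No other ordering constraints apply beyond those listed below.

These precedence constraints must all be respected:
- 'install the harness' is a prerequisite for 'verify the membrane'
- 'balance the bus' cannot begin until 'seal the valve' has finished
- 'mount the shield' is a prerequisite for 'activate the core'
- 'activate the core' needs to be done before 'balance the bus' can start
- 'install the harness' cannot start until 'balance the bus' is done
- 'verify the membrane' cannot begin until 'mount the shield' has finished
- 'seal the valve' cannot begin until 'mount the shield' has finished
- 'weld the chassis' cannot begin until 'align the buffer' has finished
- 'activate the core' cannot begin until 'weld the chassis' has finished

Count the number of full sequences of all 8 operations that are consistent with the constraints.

The operations with no prerequisites are 'align the buffer', 'mount the shield'; any of them can be placed first.
Counting all ways to extend the partial order to a total order gives 9.

9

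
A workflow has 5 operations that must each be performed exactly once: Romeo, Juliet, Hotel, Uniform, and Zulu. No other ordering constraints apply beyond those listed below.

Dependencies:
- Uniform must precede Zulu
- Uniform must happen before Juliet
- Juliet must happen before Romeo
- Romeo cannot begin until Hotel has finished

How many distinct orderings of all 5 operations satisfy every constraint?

11

2 operations have no prerequisites (Hotel, Uniform), so any of them could come first.
Systematically extending each partial ordering one operation at a time and counting, there are 11 complete orderings.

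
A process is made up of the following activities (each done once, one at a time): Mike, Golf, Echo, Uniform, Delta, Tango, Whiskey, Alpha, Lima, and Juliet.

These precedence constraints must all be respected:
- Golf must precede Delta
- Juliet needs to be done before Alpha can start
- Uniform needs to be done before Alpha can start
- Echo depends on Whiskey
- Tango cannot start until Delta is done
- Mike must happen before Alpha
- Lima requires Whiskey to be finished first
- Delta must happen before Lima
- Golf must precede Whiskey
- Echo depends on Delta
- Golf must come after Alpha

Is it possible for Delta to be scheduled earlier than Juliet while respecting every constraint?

No

There is a dependency chain Juliet → Alpha → Golf → Delta, so Delta always comes after Juliet.
Hence Delta can never be scheduled before Juliet.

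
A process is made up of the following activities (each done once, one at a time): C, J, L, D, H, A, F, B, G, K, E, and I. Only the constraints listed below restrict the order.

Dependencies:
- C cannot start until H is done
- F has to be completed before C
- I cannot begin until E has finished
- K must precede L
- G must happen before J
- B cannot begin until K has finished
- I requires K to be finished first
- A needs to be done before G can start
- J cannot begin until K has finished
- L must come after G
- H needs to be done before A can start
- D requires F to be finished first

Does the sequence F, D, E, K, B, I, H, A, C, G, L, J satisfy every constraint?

Yes

Going through the constraints one by one, each required predecessor appears earlier in the sequence than its dependent — e.g. F (position 1) is before C (position 9), as required.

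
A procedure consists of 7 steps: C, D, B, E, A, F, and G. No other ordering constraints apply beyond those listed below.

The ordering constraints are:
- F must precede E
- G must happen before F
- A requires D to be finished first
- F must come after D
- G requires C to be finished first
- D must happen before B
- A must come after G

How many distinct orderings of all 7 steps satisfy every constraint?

45

2 steps have no prerequisites (C, D), so any of them could come first.
Systematically extending each partial ordering one step at a time and counting, there are 45 complete orderings.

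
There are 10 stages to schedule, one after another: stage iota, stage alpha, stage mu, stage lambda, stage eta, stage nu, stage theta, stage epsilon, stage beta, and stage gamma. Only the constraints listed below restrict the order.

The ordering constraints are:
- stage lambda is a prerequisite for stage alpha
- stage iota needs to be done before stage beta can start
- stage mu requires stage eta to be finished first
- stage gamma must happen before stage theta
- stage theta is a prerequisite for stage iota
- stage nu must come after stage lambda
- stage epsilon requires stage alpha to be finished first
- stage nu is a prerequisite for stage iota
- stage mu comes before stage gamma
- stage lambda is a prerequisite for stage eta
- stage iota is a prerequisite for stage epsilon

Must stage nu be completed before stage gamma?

Stage nu and stage gamma are not related by any chain of constraints.
A valid ordering placing stage gamma before stage nu exists, so the answer is no.

No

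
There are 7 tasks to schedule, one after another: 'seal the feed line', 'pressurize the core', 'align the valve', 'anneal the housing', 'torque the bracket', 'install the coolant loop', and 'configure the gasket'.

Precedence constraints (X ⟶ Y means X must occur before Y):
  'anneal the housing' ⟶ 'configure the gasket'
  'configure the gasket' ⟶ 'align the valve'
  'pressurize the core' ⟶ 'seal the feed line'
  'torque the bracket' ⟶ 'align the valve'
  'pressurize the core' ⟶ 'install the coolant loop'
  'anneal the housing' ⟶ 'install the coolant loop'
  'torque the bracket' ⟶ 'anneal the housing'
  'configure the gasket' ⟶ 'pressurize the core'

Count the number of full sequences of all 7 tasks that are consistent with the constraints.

'torque the bracket' is the only task with nothing required before it, so every ordering starts there.
Counting all ways to extend the partial order to a total order gives 8.

8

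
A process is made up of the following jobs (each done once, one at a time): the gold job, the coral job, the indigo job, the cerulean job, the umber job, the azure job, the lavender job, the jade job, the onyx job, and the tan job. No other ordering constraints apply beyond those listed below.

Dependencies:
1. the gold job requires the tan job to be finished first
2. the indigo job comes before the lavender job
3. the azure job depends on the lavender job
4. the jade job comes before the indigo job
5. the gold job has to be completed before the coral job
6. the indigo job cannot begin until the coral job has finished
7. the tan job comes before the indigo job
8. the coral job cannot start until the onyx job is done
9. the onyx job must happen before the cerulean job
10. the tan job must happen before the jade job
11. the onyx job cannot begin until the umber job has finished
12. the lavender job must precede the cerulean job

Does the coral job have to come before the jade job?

The coral job and the jade job are not related by any chain of constraints.
There exist valid orderings with the jade job before the coral job, so the coral job is not required to come first.

No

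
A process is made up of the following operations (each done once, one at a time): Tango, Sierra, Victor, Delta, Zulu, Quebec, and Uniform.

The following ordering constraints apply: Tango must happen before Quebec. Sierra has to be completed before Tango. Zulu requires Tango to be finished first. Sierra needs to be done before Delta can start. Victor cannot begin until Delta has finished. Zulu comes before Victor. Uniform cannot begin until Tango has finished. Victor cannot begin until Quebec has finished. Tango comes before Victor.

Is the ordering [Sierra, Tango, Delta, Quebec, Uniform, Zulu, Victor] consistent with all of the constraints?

Going through the constraints one by one, each required predecessor appears earlier in the sequence than its dependent — e.g. Tango (position 2) is before Victor (position 7), as required.

Yes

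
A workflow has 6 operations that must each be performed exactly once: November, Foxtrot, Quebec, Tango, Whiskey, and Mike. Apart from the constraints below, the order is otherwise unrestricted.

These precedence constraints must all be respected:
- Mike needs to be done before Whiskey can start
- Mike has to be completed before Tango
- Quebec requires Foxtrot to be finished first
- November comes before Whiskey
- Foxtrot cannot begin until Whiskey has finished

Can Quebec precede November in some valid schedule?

No

The constraints give a chain November → Whiskey → Foxtrot → Quebec, which forces November before Quebec.
So no valid ordering can have Quebec before November.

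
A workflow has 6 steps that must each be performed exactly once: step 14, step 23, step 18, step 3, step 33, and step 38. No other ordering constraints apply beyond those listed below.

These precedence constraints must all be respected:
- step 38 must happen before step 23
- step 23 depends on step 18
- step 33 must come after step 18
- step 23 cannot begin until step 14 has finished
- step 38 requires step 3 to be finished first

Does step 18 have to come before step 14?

No

Step 18 and step 14 are not related by any chain of constraints.
A valid ordering placing step 14 before step 18 exists, so the answer is no.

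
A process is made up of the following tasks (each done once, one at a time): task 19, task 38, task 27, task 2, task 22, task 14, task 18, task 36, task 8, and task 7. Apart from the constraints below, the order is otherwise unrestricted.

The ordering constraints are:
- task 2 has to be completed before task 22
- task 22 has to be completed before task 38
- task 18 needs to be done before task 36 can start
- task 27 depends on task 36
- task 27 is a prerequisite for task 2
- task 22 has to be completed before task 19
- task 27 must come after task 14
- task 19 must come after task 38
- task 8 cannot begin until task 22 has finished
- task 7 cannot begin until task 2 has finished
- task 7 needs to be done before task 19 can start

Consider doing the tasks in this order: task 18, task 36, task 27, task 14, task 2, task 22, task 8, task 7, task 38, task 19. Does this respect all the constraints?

No

In the proposed order, task 27 appears before task 14.
But one of the constraints requires task 14 before task 27, so this ordering violates it.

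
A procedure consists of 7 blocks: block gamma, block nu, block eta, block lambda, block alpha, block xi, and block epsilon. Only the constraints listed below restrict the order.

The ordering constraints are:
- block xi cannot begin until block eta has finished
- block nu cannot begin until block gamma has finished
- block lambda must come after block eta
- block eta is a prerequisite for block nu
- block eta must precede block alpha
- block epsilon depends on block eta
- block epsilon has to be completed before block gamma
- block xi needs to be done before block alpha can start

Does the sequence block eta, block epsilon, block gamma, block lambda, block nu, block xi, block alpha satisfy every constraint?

Yes

Every stated constraint is respected: block eta sits at position 1, ahead of block alpha at position 7, and each of the other listed pairs likewise has the predecessor earlier in the sequence.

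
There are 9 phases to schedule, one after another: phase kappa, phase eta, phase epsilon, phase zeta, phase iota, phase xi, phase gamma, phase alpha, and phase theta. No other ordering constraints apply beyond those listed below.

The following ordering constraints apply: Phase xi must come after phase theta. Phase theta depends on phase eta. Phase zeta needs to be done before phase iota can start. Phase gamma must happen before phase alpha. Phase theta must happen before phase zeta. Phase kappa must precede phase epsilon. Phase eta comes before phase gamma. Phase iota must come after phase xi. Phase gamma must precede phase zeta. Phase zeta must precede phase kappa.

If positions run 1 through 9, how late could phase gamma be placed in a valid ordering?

Every phase that must follow phase gamma has to come after it. Tracing all chains starting from phase gamma, those phases are: phase kappa, phase epsilon, phase zeta, phase iota, phase alpha — 5 in total.
So at least 5 phases follow phase gamma, putting phase gamma no later than position 4. That position is achievable by scheduling everything else first.

4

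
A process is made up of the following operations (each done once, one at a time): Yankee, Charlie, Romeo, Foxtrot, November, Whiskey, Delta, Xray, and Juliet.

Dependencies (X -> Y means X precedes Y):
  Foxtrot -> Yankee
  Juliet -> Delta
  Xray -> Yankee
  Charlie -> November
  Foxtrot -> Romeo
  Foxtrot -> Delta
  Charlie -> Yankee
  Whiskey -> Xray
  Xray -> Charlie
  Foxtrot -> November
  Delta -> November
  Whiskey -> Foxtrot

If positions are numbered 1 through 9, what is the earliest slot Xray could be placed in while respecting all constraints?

The only operation forced before Xray (directly or transitively) is Whiskey.
So at minimum 1 operation comes before Xray, putting Xray no earlier than position 2. That position is achievable by scheduling exactly that predecessor first.

2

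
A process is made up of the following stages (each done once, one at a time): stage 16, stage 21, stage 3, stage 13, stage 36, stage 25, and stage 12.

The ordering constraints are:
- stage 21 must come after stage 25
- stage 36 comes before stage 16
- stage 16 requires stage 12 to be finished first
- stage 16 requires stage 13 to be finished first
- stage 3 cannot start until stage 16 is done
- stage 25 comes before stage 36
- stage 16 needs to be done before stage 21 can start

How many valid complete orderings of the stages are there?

The stages with no prerequisites are stage 13, stage 25, stage 12; any of them can be placed first.
Enumerating by repeatedly choosing an available stage (one whose prerequisites are all placed) gives 24 distinct complete orderings.

24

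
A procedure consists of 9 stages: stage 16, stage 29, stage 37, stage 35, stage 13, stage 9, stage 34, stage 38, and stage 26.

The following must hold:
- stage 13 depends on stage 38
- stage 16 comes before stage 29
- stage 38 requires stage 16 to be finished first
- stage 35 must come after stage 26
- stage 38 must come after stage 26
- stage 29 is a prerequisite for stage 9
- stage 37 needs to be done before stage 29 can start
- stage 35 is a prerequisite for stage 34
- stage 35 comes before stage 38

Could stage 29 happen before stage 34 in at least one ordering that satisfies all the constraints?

Yes

No chain of constraints runs from stage 34 to stage 29, so stage 34 is not required to come first.
So a valid ordering placing stage 29 earlier than stage 34 exists.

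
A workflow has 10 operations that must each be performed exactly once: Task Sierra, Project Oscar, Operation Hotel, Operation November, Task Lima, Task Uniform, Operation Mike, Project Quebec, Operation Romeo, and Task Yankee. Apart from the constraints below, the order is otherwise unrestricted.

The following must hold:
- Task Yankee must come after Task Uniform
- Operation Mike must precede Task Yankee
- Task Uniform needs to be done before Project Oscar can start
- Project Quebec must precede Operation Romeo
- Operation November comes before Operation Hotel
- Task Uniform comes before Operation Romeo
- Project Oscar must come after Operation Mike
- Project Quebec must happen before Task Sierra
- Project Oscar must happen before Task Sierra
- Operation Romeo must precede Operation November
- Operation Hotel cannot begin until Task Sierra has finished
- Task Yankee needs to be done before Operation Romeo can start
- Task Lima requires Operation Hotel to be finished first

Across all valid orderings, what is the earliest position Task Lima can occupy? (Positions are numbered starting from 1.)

10

The operations that are forced before Task Lima, directly or transitively, are Task Sierra, Project Oscar, Operation Hotel, Operation November, Task Uniform, Operation Mike, Project Quebec, Operation Romeo, Task Yankee. That's 9 operations.
With 9 mandatory predecessors, the earliest Task Lima can sit is position 9+1 = 10, and placing just those 9 first achieves it.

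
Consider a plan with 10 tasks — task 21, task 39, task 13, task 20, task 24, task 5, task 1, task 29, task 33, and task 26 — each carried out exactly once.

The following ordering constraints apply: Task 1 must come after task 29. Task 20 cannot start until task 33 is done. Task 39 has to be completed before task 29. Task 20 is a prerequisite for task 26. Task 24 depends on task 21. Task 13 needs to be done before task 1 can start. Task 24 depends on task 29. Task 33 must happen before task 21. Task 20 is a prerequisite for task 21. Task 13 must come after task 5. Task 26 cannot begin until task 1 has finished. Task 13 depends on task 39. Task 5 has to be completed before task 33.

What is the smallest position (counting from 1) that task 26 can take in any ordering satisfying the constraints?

8

The tasks that are forced before task 26, directly or transitively, are task 39, task 13, task 20, task 5, task 1, task 29, task 33. That's 7 tasks.
So at minimum 7 tasks come before task 26, putting task 26 no earlier than position 8. That position is achievable by scheduling exactly those predecessors first.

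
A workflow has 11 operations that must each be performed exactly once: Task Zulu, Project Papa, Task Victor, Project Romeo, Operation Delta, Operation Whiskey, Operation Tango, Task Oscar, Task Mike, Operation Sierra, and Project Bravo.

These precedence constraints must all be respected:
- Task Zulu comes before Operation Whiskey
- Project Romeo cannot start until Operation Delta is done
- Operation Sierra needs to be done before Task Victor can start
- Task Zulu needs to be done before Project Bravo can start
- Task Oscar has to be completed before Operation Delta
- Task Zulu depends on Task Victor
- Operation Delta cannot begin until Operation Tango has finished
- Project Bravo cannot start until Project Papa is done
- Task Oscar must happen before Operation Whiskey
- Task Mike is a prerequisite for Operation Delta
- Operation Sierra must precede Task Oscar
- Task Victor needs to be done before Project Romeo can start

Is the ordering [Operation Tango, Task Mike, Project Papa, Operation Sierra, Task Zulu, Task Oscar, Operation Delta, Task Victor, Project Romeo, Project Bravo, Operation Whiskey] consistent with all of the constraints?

No

Here Task Victor comes after Task Zulu.
But one of the constraints requires Task Victor before Task Zulu, so this ordering violates it.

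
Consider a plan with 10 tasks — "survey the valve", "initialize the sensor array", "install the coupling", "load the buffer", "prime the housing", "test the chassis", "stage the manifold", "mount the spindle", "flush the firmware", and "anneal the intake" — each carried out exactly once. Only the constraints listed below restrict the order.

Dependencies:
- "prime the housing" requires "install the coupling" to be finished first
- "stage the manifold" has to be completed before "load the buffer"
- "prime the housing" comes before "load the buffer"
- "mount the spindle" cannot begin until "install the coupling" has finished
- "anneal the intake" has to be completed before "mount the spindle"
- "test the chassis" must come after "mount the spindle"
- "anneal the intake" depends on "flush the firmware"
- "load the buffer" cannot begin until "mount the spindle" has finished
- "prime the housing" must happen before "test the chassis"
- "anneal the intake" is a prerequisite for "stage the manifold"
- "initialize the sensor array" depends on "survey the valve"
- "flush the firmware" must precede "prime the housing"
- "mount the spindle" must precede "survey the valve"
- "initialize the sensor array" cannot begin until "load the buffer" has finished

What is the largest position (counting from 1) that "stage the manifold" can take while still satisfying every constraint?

The tasks that are forced after "stage the manifold", directly or by a chain of constraints, are "initialize the sensor array", "load the buffer". That's 2 tasks.
With 2 mandatory successors out of 10 tasks total, the latest slot for "stage the manifold" is 10−2 = 8, and it's reachable by doing all non-successors before "stage the manifold".

8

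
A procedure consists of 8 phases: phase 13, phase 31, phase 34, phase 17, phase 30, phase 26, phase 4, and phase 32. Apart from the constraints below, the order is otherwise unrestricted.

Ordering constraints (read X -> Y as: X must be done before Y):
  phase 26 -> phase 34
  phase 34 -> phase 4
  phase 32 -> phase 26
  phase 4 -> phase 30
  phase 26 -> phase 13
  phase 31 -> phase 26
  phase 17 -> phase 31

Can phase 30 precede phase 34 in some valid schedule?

No

Following phase 34 → phase 4 → phase 30, phase 34 must precede phase 30 in every valid ordering.
So no valid ordering can have phase 30 before phase 34.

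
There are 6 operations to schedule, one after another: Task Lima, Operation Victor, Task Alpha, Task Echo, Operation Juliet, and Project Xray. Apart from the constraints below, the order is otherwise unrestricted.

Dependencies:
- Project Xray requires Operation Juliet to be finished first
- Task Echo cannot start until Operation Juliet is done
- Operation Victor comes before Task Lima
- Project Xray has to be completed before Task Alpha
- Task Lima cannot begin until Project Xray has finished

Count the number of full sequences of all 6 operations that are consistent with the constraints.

33

2 operations have no prerequisites (Operation Victor, Operation Juliet), so any of them could come first.
Enumerating by repeatedly choosing an available operation (one whose prerequisites are all placed) gives 33 distinct complete orderings.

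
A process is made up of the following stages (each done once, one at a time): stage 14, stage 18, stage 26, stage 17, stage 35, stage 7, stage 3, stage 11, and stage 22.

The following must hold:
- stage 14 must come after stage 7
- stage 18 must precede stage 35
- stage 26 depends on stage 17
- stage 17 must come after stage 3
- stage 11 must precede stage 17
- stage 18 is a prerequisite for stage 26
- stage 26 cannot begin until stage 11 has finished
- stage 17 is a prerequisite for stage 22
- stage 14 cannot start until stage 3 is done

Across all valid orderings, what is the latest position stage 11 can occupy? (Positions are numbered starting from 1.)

6

Every stage that must follow stage 11 has to come after it. Tracing all chains starting from stage 11, those stages are: stage 26, stage 17, stage 22 — 3 in total.
So at least 3 stages follow stage 11, putting stage 11 no later than position 6. That position is achievable by scheduling everything else first.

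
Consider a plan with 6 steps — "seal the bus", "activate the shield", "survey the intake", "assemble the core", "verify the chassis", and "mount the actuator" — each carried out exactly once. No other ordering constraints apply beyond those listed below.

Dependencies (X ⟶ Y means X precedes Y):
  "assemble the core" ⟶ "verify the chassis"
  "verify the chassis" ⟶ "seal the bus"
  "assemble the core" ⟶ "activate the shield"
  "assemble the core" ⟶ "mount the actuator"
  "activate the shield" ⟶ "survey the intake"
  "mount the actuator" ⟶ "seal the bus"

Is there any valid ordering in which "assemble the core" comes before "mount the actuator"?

Yes

The constraints force "assemble the core" before "mount the actuator", so yes — every valid ordering has "assemble the core" earlier.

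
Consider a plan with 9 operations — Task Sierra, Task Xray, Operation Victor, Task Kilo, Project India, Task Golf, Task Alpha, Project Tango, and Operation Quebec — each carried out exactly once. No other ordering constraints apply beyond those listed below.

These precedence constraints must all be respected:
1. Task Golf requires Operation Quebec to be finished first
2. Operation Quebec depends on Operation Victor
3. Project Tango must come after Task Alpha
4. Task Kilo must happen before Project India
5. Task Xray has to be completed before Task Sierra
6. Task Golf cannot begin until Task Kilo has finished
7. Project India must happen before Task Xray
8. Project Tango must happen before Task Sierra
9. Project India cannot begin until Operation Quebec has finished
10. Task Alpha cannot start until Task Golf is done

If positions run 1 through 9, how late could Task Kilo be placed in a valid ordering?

Every operation that must follow Task Kilo has to come after it. Tracing all chains starting from Task Kilo, those operations are: Task Sierra, Task Xray, Project India, Task Golf, Task Alpha, Project Tango — 6 in total.
With 6 mandatory successors out of 9 operations total, the latest slot for Task Kilo is 9−6 = 3, and it's reachable by doing all non-successors before Task Kilo.

3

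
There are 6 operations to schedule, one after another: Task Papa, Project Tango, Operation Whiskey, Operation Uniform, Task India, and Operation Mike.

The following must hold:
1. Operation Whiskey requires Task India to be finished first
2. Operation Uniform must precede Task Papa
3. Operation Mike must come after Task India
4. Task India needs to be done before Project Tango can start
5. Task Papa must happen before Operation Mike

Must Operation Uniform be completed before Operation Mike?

Following the dependencies: Operation Uniform → Task Papa → Operation Mike.
That forces Operation Uniform before Operation Mike in every valid schedule.

Yes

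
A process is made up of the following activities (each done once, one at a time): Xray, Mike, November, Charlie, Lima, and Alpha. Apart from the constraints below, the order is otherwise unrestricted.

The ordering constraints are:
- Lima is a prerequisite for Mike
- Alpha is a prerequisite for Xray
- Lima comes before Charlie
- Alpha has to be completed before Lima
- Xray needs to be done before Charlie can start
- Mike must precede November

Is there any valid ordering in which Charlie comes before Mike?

Nothing in the constraints forces Mike before Charlie — there is no chain from Mike to Charlie.
That means at least one valid schedule has Charlie before Mike.

Yes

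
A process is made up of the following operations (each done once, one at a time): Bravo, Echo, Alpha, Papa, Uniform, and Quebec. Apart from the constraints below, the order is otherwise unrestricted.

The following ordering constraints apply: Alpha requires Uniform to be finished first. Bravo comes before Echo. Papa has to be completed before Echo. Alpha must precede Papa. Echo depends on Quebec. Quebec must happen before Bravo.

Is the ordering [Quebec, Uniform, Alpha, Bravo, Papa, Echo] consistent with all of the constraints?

Yes

Every stated constraint is respected: Quebec sits at position 1, ahead of Echo at position 6, and each of the other listed pairs likewise has the predecessor earlier in the sequence.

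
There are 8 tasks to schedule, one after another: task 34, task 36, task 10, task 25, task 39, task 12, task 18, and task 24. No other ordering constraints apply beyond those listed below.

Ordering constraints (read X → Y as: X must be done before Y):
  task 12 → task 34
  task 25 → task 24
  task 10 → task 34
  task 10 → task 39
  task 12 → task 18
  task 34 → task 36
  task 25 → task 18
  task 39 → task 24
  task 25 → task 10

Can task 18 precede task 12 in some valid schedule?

No

There is a dependency chain task 12 → task 18, so task 18 always comes after task 12.
So no valid ordering can have task 18 before task 12.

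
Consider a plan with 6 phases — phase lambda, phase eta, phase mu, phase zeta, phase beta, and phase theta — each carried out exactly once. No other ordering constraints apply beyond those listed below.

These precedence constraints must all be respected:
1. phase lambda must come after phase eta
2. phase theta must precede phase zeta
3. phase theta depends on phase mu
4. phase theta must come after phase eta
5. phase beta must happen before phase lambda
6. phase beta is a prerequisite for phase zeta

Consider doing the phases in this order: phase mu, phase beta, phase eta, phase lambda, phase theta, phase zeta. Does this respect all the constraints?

Yes

Going through the constraints one by one, each required predecessor appears earlier in the sequence than its dependent — e.g. phase beta (position 2) is before phase zeta (position 6), as required.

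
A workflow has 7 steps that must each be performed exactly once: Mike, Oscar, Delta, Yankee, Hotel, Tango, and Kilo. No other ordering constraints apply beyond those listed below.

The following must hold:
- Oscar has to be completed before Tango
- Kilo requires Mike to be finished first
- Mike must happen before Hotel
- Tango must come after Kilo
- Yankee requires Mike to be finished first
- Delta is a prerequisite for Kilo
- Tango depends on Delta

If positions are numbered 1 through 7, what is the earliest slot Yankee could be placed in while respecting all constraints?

2

Working backwards through the constraints from Yankee, its only required predecessor is Mike.
With 1 mandatory predecessor, the earliest Yankee can sit is position 1+1 = 2, and placing just that one first achieves it.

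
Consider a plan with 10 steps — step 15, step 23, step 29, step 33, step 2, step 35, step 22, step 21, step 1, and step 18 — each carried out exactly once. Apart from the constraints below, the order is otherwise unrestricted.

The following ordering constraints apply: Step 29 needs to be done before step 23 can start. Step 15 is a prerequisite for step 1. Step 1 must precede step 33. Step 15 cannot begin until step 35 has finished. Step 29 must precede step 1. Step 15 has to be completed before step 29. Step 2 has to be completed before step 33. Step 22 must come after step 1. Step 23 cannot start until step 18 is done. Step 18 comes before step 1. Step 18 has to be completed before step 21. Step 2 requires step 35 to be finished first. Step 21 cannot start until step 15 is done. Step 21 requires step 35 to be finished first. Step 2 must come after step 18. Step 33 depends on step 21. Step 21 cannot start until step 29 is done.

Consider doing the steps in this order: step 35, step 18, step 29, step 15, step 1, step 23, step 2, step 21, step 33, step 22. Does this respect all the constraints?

Here step 15 comes after step 29.
But one of the constraints requires step 15 before step 29, so this ordering violates it.

No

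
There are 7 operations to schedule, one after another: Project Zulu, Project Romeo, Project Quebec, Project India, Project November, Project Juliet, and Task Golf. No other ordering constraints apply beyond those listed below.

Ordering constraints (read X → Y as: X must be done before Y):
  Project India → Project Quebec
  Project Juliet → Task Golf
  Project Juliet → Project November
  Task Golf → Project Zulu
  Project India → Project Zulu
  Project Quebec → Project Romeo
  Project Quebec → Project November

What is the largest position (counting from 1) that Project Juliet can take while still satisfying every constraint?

4

The operations that are forced after Project Juliet, directly or by a chain of constraints, are Project Zulu, Project November, Task Golf. That's 3 operations.
With 3 mandatory successors out of 7 operations total, the latest slot for Project Juliet is 7−3 = 4, and it's reachable by doing all non-successors before Project Juliet.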